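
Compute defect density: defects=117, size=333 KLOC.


Defect density = defects / KLOC
Defect density = 117 / 333
Defect density = 0.351 defects/KLOC

0.351 defects/KLOC


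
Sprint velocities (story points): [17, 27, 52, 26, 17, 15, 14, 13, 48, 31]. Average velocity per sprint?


Formula: Avg velocity = Total points / Number of sprints
Points: [17, 27, 52, 26, 17, 15, 14, 13, 48, 31]
Sum = 17 + 27 + 52 + 26 + 17 + 15 + 14 + 13 + 48 + 31 = 260
Avg velocity = 260 / 10 = 26.0 points/sprint

26.0 points/sprint


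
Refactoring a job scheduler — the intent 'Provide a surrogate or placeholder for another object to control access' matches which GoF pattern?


This matches the Proxy pattern

Proxy


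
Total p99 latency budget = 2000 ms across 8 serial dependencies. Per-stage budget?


Formula: per_stage = total_budget / stages
per_stage = 2000 / 8
per_stage = 250.0 ms

250.0 ms


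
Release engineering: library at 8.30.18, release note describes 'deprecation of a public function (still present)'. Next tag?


Current: 8.30.18
Change category: 'deprecation of a public function (still present)' → minor bump
SemVer rule: minor bump → increment MINOR, reset PATCH to 0 (MAJOR unchanged)
New: 8.31.0

8.31.0


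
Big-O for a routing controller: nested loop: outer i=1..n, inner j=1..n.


Reasoning: n iterations times n iterations
Complexity: O(n^2)

O(n^2)


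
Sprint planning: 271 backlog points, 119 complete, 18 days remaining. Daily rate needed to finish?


Formula: Required rate = Remaining points / Days left
Remaining = 271 - 119 = 152 points
Required rate = 152 / 18 = 8.44 points/day

8.44 points/day


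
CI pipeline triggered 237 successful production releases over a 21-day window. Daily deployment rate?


Formula: deployments per day = releases / days
= 237 / 21
= 11.286 deploys/day
(equivalently, 79.0 deploys/week)

11.286 deploys/day


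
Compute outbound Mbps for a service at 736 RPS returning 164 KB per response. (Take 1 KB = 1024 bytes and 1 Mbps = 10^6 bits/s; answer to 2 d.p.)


Formula: Mbps = payload_bytes * RPS * 8 / 1e6
Payload per request = 164 KB = 164 * 1024 = 167936 bytes
Total bytes/sec = 167936 * 736 = 123600896
Total bits/sec = 123600896 * 8 = 988807168
Mbps = 988807168 / 1e6 = 988.81

988.81 Mbps


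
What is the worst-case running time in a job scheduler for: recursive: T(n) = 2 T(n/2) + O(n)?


Reasoning: master theorem case 2 (merge-sort recurrence)
Complexity: O(n log n)

O(n log n)


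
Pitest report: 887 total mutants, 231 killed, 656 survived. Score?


Mutation score = killed / total * 100
Mutation score = 231 / 887 * 100
Mutation score = 26.04%

26.04%


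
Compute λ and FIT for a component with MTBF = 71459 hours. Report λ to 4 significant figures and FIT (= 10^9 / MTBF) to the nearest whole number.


Formula: λ = 1 / MTBF; FIT = λ × 1e9 = 1e9 / MTBF
λ = 1 / 71459 ≈ 1.399e-05 failures/hour
FIT = 1e9 / 71459 ≈ 13994 failures per 1e9 hours (nearest whole number)

λ = 1.399e-05 /h, FIT = 13994


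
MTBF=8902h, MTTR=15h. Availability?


Availability = MTBF / (MTBF + MTTR)
Availability = 8902 / (8902 + 15)
Availability = 8902 / 8917
Availability = 99.8318%

99.8318%


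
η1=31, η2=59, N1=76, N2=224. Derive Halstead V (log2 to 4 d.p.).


Formula: V = N * log2(η), where N = N1 + N2 and η = η1 + η2
η = 31 + 59 = 90
N = 76 + 224 = 300
log2(90) ≈ 6.4919
V = 300 * 6.4919 = 1947.57

1947.57


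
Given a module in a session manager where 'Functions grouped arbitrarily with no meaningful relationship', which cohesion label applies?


Reasoning: Worst: random grouping
Type: Coincidental cohesion

Coincidental cohesion


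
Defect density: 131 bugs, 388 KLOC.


Defect density = defects / KLOC
Defect density = 131 / 388
Defect density = 0.338 defects/KLOC

0.338 defects/KLOC


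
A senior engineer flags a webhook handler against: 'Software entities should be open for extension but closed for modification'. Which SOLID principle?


This describes the Open/Closed Principle (OCP)

Open/Closed Principle (OCP)


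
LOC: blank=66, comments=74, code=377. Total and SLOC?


Total LOC = blank + comment + code
Total LOC = 66 + 74 + 377 = 517
SLOC (source only) = code = 377

Total LOC: 517, SLOC: 377


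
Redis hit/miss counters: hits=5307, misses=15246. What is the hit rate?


Formula: hit rate = hits / (hits + misses) * 100
hit rate = 5307 / (5307 + 15246) * 100
hit rate = 5307 / 20553 * 100
hit rate = 25.82%

25.82%


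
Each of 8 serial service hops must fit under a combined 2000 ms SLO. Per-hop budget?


Formula: per_stage = total_budget / stages
per_stage = 2000 / 8
per_stage = 250.0 ms

250.0 ms


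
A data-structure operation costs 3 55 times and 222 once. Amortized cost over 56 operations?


Formula: Amortized cost = Total cost / Operations
Total cost = (55 * 3) + (1 * 222)
Total cost = 165 + 222 = 387
Amortized = 387 / 56 = 6.9107

6.9107


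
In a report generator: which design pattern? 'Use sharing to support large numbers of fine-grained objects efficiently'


This matches the Flyweight pattern

Flyweight


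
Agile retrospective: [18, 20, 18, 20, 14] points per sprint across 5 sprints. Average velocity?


Formula: Avg velocity = Total points / Number of sprints
Points: [18, 20, 18, 20, 14]
Sum = 18 + 20 + 18 + 20 + 14 = 90
Avg velocity = 90 / 5 = 18.0 points/sprint

18.0 points/sprint


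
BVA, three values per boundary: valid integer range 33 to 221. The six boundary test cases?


Range: [33, 221]
Boundaries: just below min, min, min+1, max-1, max, just above max
Values: [32, 33, 34, 220, 221, 222]

[32, 33, 34, 220, 221, 222]


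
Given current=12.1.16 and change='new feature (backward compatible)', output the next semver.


Current: 12.1.16
Change category: 'new feature (backward compatible)' → minor bump
SemVer rule: minor bump → increment MINOR, reset PATCH to 0 (MAJOR unchanged)
New: 12.2.0

12.2.0


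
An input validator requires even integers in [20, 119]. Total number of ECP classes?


Constraint: even integers in [20, 119]
Class 1: x < 20 — out-of-range invalid
Class 2: x in [20,119] but odd — wrong type invalid
Class 3: x in [20,119] and even — valid
Class 4: x > 119 — out-of-range invalid
Total equivalence classes: 4

4 equivalence classes


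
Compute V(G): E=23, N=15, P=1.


Formula: V(G) = E - N + 2P
V(G) = 23 - 15 + 2*1
V(G) = 8 + 2
V(G) = 10

10


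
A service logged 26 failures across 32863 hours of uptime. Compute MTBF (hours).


Formula: MTBF = Total operating time / Number of failures
MTBF = 32863 / 26
MTBF = 1263.96 hours

1263.96 hours


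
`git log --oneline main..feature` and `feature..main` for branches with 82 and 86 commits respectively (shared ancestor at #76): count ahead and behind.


Common ancestor: commit #76
feature commits after divergence: 82 - 76 = 6
main commits after divergence: 86 - 76 = 10
feature is 6 commits ahead of main
main is 10 commits ahead of feature

feature ahead: 6, main ahead: 10


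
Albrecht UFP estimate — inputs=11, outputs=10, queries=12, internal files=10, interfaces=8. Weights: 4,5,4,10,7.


UFP = EI*4 + EO*5 + EQ*4 + ILF*10 + EIF*7
UFP = 11*4 + 10*5 + 12*4 + 10*10 + 8*7
UFP = 44 + 50 + 48 + 100 + 56
UFP = 298

298


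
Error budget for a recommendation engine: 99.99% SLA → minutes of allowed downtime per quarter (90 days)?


Formula: allowed downtime = period * (100 - SLA) / 100
Period (quarter (90 days)) = 129600 minutes
Unavailability fraction = (100 - 99.99) / 100
Allowed downtime = 129600 * (100 - 99.99) / 100
Allowed downtime = 12.96 minutes

12.96 minutes


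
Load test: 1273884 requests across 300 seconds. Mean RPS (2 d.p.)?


Formula: throughput = requests / seconds
throughput = 1273884 / 300
throughput = 4246.28 requests/second

4246.28 requests/second


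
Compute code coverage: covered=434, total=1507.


Coverage = covered / total * 100
Coverage = 434 / 1507 * 100
Coverage = 28.8%

28.8%


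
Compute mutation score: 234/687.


Mutation score = killed / total * 100
Mutation score = 234 / 687 * 100
Mutation score = 34.06%

34.06%


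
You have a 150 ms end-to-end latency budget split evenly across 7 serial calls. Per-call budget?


Formula: per_stage = total_budget / stages
per_stage = 150 / 7
per_stage = 21.43 ms

21.43 ms


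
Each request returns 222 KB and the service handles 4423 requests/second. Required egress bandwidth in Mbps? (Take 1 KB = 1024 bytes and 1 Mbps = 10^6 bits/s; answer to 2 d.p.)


Formula: Mbps = payload_bytes * RPS * 8 / 1e6
Payload per request = 222 KB = 222 * 1024 = 227328 bytes
Total bytes/sec = 227328 * 4423 = 1005471744
Total bits/sec = 1005471744 * 8 = 8043773952
Mbps = 8043773952 / 1e6 = 8043.77

8043.77 Mbps


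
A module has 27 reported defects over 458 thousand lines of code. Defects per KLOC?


Defect density = defects / KLOC
Defect density = 27 / 458
Defect density = 0.059 defects/KLOC

0.059 defects/KLOC


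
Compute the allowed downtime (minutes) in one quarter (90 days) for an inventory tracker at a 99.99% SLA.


Formula: allowed downtime = period * (100 - SLA) / 100
Period (quarter (90 days)) = 129600 minutes
Unavailability fraction = (100 - 99.99) / 100
Allowed downtime = 129600 * (100 - 99.99) / 100
Allowed downtime = 12.96 minutes

12.96 minutes


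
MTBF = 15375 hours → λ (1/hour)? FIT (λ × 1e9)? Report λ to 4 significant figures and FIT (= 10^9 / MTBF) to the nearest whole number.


Formula: λ = 1 / MTBF; FIT = λ × 1e9 = 1e9 / MTBF
λ = 1 / 15375 ≈ 6.504e-05 failures/hour
FIT = 1e9 / 15375 ≈ 65041 failures per 1e9 hours (nearest whole number)

λ = 6.504e-05 /h, FIT = 65041


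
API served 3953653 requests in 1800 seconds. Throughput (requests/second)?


Formula: throughput = requests / seconds
throughput = 3953653 / 1800
throughput = 2196.47 requests/second

2196.47 requests/second


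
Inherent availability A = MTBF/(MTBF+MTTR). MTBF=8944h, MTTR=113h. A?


Availability = MTBF / (MTBF + MTTR)
Availability = 8944 / (8944 + 113)
Availability = 8944 / 9057
Availability = 98.7523%

98.7523%


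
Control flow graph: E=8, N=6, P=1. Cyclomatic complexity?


Formula: V(G) = E - N + 2P
V(G) = 8 - 6 + 2*1
V(G) = 2 + 2
V(G) = 4

4


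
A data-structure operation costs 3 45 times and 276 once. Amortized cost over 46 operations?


Formula: Amortized cost = Total cost / Operations
Total cost = (45 * 3) + (1 * 276)
Total cost = 135 + 276 = 411
Amortized = 411 / 46 = 8.9348

8.9348


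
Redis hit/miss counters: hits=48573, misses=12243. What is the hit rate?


Formula: hit rate = hits / (hits + misses) * 100
hit rate = 48573 / (48573 + 12243) * 100
hit rate = 48573 / 60816 * 100
hit rate = 79.87%

79.87%


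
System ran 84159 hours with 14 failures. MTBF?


Formula: MTBF = Total operating time / Number of failures
MTBF = 84159 / 14
MTBF = 6011.36 hours

6011.36 hours


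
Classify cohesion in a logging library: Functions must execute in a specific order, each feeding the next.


Reasoning: Output of one is input to next
Type: Sequential cohesion

Sequential cohesion


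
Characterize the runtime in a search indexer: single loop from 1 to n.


Reasoning: one pass through n items
Complexity: O(n)

O(n)


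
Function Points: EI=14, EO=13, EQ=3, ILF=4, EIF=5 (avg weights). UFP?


UFP = EI*4 + EO*5 + EQ*4 + ILF*10 + EIF*7
UFP = 14*4 + 13*5 + 3*4 + 4*10 + 5*7
UFP = 56 + 65 + 12 + 40 + 35
UFP = 208

208


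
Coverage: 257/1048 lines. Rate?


Coverage = covered / total * 100
Coverage = 257 / 1048 * 100
Coverage = 24.52%

24.52%


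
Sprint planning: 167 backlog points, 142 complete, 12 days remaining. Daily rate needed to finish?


Formula: Required rate = Remaining points / Days left
Remaining = 167 - 142 = 25 points
Required rate = 25 / 12 = 2.08 points/day

2.08 points/day


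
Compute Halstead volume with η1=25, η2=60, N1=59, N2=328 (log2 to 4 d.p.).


Formula: V = N * log2(η), where N = N1 + N2 and η = η1 + η2
η = 25 + 60 = 85
N = 59 + 328 = 387
log2(85) ≈ 6.4094
V = 387 * 6.4094 = 2480.44

2480.44


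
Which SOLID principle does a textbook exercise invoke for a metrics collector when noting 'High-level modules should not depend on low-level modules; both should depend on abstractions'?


This describes the Dependency Inversion Principle (DIP)

Dependency Inversion Principle (DIP)


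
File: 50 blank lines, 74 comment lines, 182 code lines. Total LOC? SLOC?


Total LOC = blank + comment + code
Total LOC = 50 + 74 + 182 = 306
SLOC (source only) = code = 182

Total LOC: 306, SLOC: 182


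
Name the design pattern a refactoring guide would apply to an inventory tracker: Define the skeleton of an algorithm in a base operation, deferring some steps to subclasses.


This matches the Template Method pattern

Template Method


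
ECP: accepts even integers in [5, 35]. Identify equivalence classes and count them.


Constraint: even integers in [5, 35]
Class 1: x < 5 — out-of-range invalid
Class 2: x in [5,35] but odd — wrong type invalid
Class 3: x in [5,35] and even — valid
Class 4: x > 35 — out-of-range invalid
Total equivalence classes: 4

4 equivalence classes


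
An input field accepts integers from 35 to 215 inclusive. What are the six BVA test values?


Range: [35, 215]
Boundaries: just below min, min, min+1, max-1, max, just above max
Values: [34, 35, 36, 214, 215, 216]

[34, 35, 36, 214, 215, 216]


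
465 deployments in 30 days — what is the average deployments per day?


Formula: deployments per day = releases / days
= 465 / 30
= 15.5 deploys/day
(equivalently, 108.5 deploys/week)

15.5 deploys/day


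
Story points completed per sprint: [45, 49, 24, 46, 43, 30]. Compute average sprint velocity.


Formula: Avg velocity = Total points / Number of sprints
Points: [45, 49, 24, 46, 43, 30]
Sum = 45 + 49 + 24 + 46 + 43 + 30 = 237
Avg velocity = 237 / 6 = 39.5 points/sprint

39.5 points/sprint


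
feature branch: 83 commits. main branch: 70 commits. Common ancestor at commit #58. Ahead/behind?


Common ancestor: commit #58
feature commits after divergence: 83 - 58 = 25
main commits after divergence: 70 - 58 = 12
feature is 25 commits ahead of main
main is 12 commits ahead of feature

feature ahead: 25, main ahead: 12


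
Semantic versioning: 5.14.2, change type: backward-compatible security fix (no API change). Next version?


Current: 5.14.2
Change category: 'backward-compatible security fix (no API change)' → patch bump
SemVer rule: patch bump → increment PATCH (MAJOR and MINOR unchanged)
New: 5.14.3

5.14.3


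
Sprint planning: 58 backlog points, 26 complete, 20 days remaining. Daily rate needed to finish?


Formula: Required rate = Remaining points / Days left
Remaining = 58 - 26 = 32 points
Required rate = 32 / 20 = 1.6 points/day

1.6 points/day


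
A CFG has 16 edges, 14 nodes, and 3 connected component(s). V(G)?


Formula: V(G) = E - N + 2P
V(G) = 16 - 14 + 2*3
V(G) = 2 + 6
V(G) = 8

8


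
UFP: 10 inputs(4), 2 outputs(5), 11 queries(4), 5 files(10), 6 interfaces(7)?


UFP = EI*4 + EO*5 + EQ*4 + ILF*10 + EIF*7
UFP = 10*4 + 2*5 + 11*4 + 5*10 + 6*7
UFP = 40 + 10 + 44 + 50 + 42
UFP = 186

186


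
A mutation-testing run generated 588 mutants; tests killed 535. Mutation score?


Mutation score = killed / total * 100
Mutation score = 535 / 588 * 100
Mutation score = 90.99%

90.99%


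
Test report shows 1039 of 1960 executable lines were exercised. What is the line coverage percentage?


Coverage = covered / total * 100
Coverage = 1039 / 1960 * 100
Coverage = 53.01%

53.01%


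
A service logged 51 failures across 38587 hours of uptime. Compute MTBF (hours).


Formula: MTBF = Total operating time / Number of failures
MTBF = 38587 / 51
MTBF = 756.61 hours

756.61 hours


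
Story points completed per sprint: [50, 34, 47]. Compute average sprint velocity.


Formula: Avg velocity = Total points / Number of sprints
Points: [50, 34, 47]
Sum = 50 + 34 + 47 = 131
Avg velocity = 131 / 3 = 43.67 points/sprint

43.67 points/sprint


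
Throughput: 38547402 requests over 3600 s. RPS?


Formula: throughput = requests / seconds
throughput = 38547402 / 3600
throughput = 10707.61 requests/second

10707.61 requests/second


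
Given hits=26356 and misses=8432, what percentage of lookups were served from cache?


Formula: hit rate = hits / (hits + misses) * 100
hit rate = 26356 / (26356 + 8432) * 100
hit rate = 26356 / 34788 * 100
hit rate = 75.76%

75.76%


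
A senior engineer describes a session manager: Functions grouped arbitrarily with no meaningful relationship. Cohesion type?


Reasoning: Worst: random grouping
Type: Coincidental cohesion

Coincidental cohesion


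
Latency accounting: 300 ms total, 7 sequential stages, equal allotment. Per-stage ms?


Formula: per_stage = total_budget / stages
per_stage = 300 / 7
per_stage = 42.86 ms

42.86 ms


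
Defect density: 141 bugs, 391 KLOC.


Defect density = defects / KLOC
Defect density = 141 / 391
Defect density = 0.361 defects/KLOC

0.361 defects/KLOC


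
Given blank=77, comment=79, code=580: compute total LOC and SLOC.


Total LOC = blank + comment + code
Total LOC = 77 + 79 + 580 = 736
SLOC (source only) = code = 580

Total LOC: 736, SLOC: 580


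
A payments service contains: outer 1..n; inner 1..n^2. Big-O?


Reasoning: n times n^2
Complexity: O(n^3)

O(n^3)


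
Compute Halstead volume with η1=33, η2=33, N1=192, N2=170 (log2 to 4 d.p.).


Formula: V = N * log2(η), where N = N1 + N2 and η = η1 + η2
η = 33 + 33 = 66
N = 192 + 170 = 362
log2(66) ≈ 6.0444
V = 362 * 6.0444 = 2188.07

2188.07


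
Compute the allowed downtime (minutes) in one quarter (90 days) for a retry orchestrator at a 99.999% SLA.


Formula: allowed downtime = period * (100 - SLA) / 100
Period (quarter (90 days)) = 129600 minutes
Unavailability fraction = (100 - 99.999) / 100
Allowed downtime = 129600 * (100 - 99.999) / 100
Allowed downtime = 1.296 minutes

1.296 minutes


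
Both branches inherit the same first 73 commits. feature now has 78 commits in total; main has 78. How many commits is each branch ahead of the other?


Common ancestor: commit #73
feature commits after divergence: 78 - 73 = 5
main commits after divergence: 78 - 73 = 5
feature is 5 commits ahead of main
main is 5 commits ahead of feature

feature ahead: 5, main ahead: 5


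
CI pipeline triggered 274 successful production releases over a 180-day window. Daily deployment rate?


Formula: deployments per day = releases / days
= 274 / 180
= 1.522 deploys/day
(equivalently, 10.66 deploys/week)

1.522 deploys/day


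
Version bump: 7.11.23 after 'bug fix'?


Current: 7.11.23
Change category: 'bug fix' → patch bump
SemVer rule: patch bump → increment PATCH (MAJOR and MINOR unchanged)
New: 7.11.24

7.11.24


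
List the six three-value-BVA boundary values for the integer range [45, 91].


Range: [45, 91]
Boundaries: just below min, min, min+1, max-1, max, just above max
Values: [44, 45, 46, 90, 91, 92]

[44, 45, 46, 90, 91, 92]


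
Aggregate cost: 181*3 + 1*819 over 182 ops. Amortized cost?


Formula: Amortized cost = Total cost / Operations
Total cost = (181 * 3) + (1 * 819)
Total cost = 543 + 819 = 1362
Amortized = 1362 / 182 = 7.4835

7.4835


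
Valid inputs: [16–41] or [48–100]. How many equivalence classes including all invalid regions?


Valid ranges: [16,41] and [48,100]
Class 1: x < 16 — invalid
Class 2: 16 ≤ x ≤ 41 — valid
Class 3: 41 < x < 48 — invalid (gap between ranges)
Class 4: 48 ≤ x ≤ 100 — valid
Class 5: x > 100 — invalid
Total equivalence classes: 5

5 equivalence classes


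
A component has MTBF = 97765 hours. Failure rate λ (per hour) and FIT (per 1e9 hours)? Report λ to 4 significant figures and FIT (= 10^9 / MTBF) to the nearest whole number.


Formula: λ = 1 / MTBF; FIT = λ × 1e9 = 1e9 / MTBF
λ = 1 / 97765 ≈ 1.023e-05 failures/hour
FIT = 1e9 / 97765 ≈ 10229 failures per 1e9 hours (nearest whole number)

λ = 1.023e-05 /h, FIT = 10229


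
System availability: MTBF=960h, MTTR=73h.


Availability = MTBF / (MTBF + MTTR)
Availability = 960 / (960 + 73)
Availability = 960 / 1033
Availability = 92.9332%

92.9332%


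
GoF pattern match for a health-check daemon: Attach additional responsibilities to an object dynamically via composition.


This matches the Decorator pattern

Decorator


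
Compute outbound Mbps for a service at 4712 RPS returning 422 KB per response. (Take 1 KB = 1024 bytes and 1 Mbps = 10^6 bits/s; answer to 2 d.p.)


Formula: Mbps = payload_bytes * RPS * 8 / 1e6
Payload per request = 422 KB = 422 * 1024 = 432128 bytes
Total bytes/sec = 432128 * 4712 = 2036187136
Total bits/sec = 2036187136 * 8 = 16289497088
Mbps = 16289497088 / 1e6 = 16289.5

16289.5 Mbps


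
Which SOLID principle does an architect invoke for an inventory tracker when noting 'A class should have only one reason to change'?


This describes the Single Responsibility Principle (SRP)

Single Responsibility Principle (SRP)


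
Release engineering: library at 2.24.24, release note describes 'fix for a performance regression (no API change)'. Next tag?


Current: 2.24.24
Change category: 'fix for a performance regression (no API change)' → patch bump
SemVer rule: patch bump → increment PATCH (MAJOR and MINOR unchanged)
New: 2.24.25

2.24.25


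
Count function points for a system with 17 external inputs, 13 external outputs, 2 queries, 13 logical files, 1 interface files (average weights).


UFP = EI*4 + EO*5 + EQ*4 + ILF*10 + EIF*7
UFP = 17*4 + 13*5 + 2*4 + 13*10 + 1*7
UFP = 68 + 65 + 8 + 130 + 7
UFP = 278

278


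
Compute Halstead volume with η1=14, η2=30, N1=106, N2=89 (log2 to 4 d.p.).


Formula: V = N * log2(η), where N = N1 + N2 and η = η1 + η2
η = 14 + 30 = 44
N = 106 + 89 = 195
log2(44) ≈ 5.4594
V = 195 * 5.4594 = 1064.58

1064.58


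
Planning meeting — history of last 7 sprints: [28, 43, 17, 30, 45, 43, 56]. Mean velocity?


Formula: Avg velocity = Total points / Number of sprints
Points: [28, 43, 17, 30, 45, 43, 56]
Sum = 28 + 43 + 17 + 30 + 45 + 43 + 56 = 262
Avg velocity = 262 / 7 = 37.43 points/sprint

37.43 points/sprint


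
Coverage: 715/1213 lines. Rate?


Coverage = covered / total * 100
Coverage = 715 / 1213 * 100
Coverage = 58.94%

58.94%


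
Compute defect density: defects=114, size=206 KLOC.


Defect density = defects / KLOC
Defect density = 114 / 206
Defect density = 0.553 defects/KLOC

0.553 defects/KLOC


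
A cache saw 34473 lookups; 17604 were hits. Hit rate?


Formula: hit rate = hits / (hits + misses) * 100
hit rate = 17604 / (17604 + 16869) * 100
hit rate = 17604 / 34473 * 100
hit rate = 51.07%

51.07%


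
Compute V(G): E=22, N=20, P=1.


Formula: V(G) = E - N + 2P
V(G) = 22 - 20 + 2*1
V(G) = 2 + 2
V(G) = 4

4


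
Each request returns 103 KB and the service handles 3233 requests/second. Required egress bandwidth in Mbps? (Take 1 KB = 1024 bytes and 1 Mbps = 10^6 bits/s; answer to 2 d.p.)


Formula: Mbps = payload_bytes * RPS * 8 / 1e6
Payload per request = 103 KB = 103 * 1024 = 105472 bytes
Total bytes/sec = 105472 * 3233 = 340990976
Total bits/sec = 340990976 * 8 = 2727927808
Mbps = 2727927808 / 1e6 = 2727.93

2727.93 Mbps


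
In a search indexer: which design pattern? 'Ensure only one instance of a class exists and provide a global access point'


This matches the Singleton pattern

Singleton


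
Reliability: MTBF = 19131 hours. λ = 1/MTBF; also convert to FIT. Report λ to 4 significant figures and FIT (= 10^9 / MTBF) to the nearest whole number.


Formula: λ = 1 / MTBF; FIT = λ × 1e9 = 1e9 / MTBF
λ = 1 / 19131 ≈ 5.227e-05 failures/hour
FIT = 1e9 / 19131 ≈ 52271 failures per 1e9 hours (nearest whole number)

λ = 5.227e-05 /h, FIT = 52271


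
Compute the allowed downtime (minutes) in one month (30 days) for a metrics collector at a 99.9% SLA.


Formula: allowed downtime = period * (100 - SLA) / 100
Period (month (30 days)) = 43200 minutes
Unavailability fraction = (100 - 99.9) / 100
Allowed downtime = 43200 * (100 - 99.9) / 100
Allowed downtime = 43.2 minutes

43.2 minutes


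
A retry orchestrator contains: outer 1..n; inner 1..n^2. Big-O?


Reasoning: n times n^2
Complexity: O(n^3)

O(n^3)


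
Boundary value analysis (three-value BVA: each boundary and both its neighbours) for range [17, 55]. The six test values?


Range: [17, 55]
Boundaries: just below min, min, min+1, max-1, max, just above max
Values: [16, 17, 18, 54, 55, 56]

[16, 17, 18, 54, 55, 56]


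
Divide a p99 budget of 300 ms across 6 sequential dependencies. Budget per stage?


Formula: per_stage = total_budget / stages
per_stage = 300 / 6
per_stage = 50.0 ms

50.0 ms


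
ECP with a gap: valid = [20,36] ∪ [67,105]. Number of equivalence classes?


Valid ranges: [20,36] and [67,105]
Class 1: x < 20 — invalid
Class 2: 20 ≤ x ≤ 36 — valid
Class 3: 36 < x < 67 — invalid (gap between ranges)
Class 4: 67 ≤ x ≤ 105 — valid
Class 5: x > 105 — invalid
Total equivalence classes: 5

5 equivalence classes


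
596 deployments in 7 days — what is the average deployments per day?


Formula: deployments per day = releases / days
= 596 / 7
= 85.143 deploys/day
(equivalently, 596.0 deploys/week)

85.143 deploys/day


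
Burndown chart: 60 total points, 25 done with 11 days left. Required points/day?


Formula: Required rate = Remaining points / Days left
Remaining = 60 - 25 = 35 points
Required rate = 35 / 11 = 3.18 points/day

3.18 points/day


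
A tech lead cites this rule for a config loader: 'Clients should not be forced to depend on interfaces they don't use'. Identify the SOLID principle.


This describes the Interface Segregation Principle (ISP)

Interface Segregation Principle (ISP)


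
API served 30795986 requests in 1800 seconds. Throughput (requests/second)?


Formula: throughput = requests / seconds
throughput = 30795986 / 1800
throughput = 17108.88 requests/second

17108.88 requests/second


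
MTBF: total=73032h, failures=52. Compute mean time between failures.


Formula: MTBF = Total operating time / Number of failures
MTBF = 73032 / 52
MTBF = 1404.46 hours

1404.46 hours


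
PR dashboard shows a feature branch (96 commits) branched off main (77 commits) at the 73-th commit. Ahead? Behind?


Common ancestor: commit #73
feature commits after divergence: 96 - 73 = 23
main commits after divergence: 77 - 73 = 4
feature is 23 commits ahead of main
main is 4 commits ahead of feature

feature ahead: 23, main ahead: 4


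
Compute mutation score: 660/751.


Mutation score = killed / total * 100
Mutation score = 660 / 751 * 100
Mutation score = 87.88%

87.88%


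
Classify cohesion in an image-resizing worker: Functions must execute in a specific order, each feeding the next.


Reasoning: Output of one is input to next
Type: Sequential cohesion

Sequential cohesion


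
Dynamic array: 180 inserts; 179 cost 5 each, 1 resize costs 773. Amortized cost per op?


Formula: Amortized cost = Total cost / Operations
Total cost = (179 * 5) + (1 * 773)
Total cost = 895 + 773 = 1668
Amortized = 1668 / 180 = 9.2667

9.2667


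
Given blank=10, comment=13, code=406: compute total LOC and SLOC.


Total LOC = blank + comment + code
Total LOC = 10 + 13 + 406 = 429
SLOC (source only) = code = 406

Total LOC: 429, SLOC: 406


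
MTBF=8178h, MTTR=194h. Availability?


Availability = MTBF / (MTBF + MTTR)
Availability = 8178 / (8178 + 194)
Availability = 8178 / 8372
Availability = 97.6828%

97.6828%


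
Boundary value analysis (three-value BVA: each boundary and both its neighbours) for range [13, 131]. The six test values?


Range: [13, 131]
Boundaries: just below min, min, min+1, max-1, max, just above max
Values: [12, 13, 14, 130, 131, 132]

[12, 13, 14, 130, 131, 132]


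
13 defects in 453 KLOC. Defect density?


Defect density = defects / KLOC
Defect density = 13 / 453
Defect density = 0.029 defects/KLOC

0.029 defects/KLOC


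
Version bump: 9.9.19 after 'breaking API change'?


Current: 9.9.19
Change category: 'breaking API change' → major bump
SemVer rule: major bump → increment MAJOR, reset MINOR and PATCH to 0
New: 10.0.0

10.0.0


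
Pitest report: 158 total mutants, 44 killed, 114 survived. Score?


Mutation score = killed / total * 100
Mutation score = 44 / 158 * 100
Mutation score = 27.85%

27.85%


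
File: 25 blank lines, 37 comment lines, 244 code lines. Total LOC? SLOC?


Total LOC = blank + comment + code
Total LOC = 25 + 37 + 244 = 306
SLOC (source only) = code = 244

Total LOC: 306, SLOC: 244


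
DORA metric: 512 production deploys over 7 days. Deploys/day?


Formula: deployments per day = releases / days
= 512 / 7
= 73.143 deploys/day
(equivalently, 512.0 deploys/week)

73.143 deploys/day


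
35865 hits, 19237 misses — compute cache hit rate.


Formula: hit rate = hits / (hits + misses) * 100
hit rate = 35865 / (35865 + 19237) * 100
hit rate = 35865 / 55102 * 100
hit rate = 65.09%

65.09%


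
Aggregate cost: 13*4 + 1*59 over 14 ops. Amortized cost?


Formula: Amortized cost = Total cost / Operations
Total cost = (13 * 4) + (1 * 59)
Total cost = 52 + 59 = 111
Amortized = 111 / 14 = 7.9286

7.9286


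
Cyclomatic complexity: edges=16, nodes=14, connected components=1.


Formula: V(G) = E - N + 2P
V(G) = 16 - 14 + 2*1
V(G) = 2 + 2
V(G) = 4

4


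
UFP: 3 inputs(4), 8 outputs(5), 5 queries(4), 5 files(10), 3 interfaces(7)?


UFP = EI*4 + EO*5 + EQ*4 + ILF*10 + EIF*7
UFP = 3*4 + 8*5 + 5*4 + 5*10 + 3*7
UFP = 12 + 40 + 20 + 50 + 21
UFP = 143

143


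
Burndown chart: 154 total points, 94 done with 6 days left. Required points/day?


Formula: Required rate = Remaining points / Days left
Remaining = 154 - 94 = 60 points
Required rate = 60 / 6 = 10.0 points/day

10.0 points/day


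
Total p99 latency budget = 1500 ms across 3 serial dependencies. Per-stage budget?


Formula: per_stage = total_budget / stages
per_stage = 1500 / 3
per_stage = 500.0 ms

500.0 ms


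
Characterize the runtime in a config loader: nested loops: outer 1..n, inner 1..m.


Reasoning: product of independent bounds
Complexity: O(n*m)

O(n*m)


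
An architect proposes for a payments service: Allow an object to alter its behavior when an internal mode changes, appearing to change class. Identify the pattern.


This matches the State pattern

State


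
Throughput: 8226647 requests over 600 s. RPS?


Formula: throughput = requests / seconds
throughput = 8226647 / 600
throughput = 13711.08 requests/second

13711.08 requests/second


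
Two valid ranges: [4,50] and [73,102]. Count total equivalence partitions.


Valid ranges: [4,50] and [73,102]
Class 1: x < 4 — invalid
Class 2: 4 ≤ x ≤ 50 — valid
Class 3: 50 < x < 73 — invalid (gap between ranges)
Class 4: 73 ≤ x ≤ 102 — valid
Class 5: x > 102 — invalid
Total equivalence classes: 5

5 equivalence classes


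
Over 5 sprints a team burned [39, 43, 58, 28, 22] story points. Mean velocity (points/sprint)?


Formula: Avg velocity = Total points / Number of sprints
Points: [39, 43, 58, 28, 22]
Sum = 39 + 43 + 58 + 28 + 22 = 190
Avg velocity = 190 / 5 = 38.0 points/sprint

38.0 points/sprint


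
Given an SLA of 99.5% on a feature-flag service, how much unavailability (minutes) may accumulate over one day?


Formula: allowed downtime = period * (100 - SLA) / 100
Period (day) = 1440 minutes
Unavailability fraction = (100 - 99.5) / 100
Allowed downtime = 1440 * (100 - 99.5) / 100
Allowed downtime = 7.2 minutes

7.2 minutes


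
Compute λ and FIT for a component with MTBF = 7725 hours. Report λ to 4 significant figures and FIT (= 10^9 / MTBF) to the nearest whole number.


Formula: λ = 1 / MTBF; FIT = λ × 1e9 = 1e9 / MTBF
λ = 1 / 7725 ≈ 1.294e-04 failures/hour
FIT = 1e9 / 7725 ≈ 129450 failures per 1e9 hours (nearest whole number)

λ = 1.294e-04 /h, FIT = 129450


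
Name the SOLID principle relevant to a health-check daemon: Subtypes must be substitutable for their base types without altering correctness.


This describes the Liskov Substitution Principle (LSP)

Liskov Substitution Principle (LSP)


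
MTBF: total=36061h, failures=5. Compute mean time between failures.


Formula: MTBF = Total operating time / Number of failures
MTBF = 36061 / 5
MTBF = 7212.2 hours

7212.2 hours


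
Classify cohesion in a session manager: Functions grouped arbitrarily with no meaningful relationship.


Reasoning: Worst: random grouping
Type: Coincidental cohesion

Coincidental cohesion


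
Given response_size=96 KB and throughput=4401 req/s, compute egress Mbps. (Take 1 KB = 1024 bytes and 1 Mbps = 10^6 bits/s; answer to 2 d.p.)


Formula: Mbps = payload_bytes * RPS * 8 / 1e6
Payload per request = 96 KB = 96 * 1024 = 98304 bytes
Total bytes/sec = 98304 * 4401 = 432635904
Total bits/sec = 432635904 * 8 = 3461087232
Mbps = 3461087232 / 1e6 = 3461.09

3461.09 Mbps


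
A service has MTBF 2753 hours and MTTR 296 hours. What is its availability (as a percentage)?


Availability = MTBF / (MTBF + MTTR)
Availability = 2753 / (2753 + 296)
Availability = 2753 / 3049
Availability = 90.2919%

90.2919%


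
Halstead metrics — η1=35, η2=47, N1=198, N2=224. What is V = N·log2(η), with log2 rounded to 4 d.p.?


Formula: V = N * log2(η), where N = N1 + N2 and η = η1 + η2
η = 35 + 47 = 82
N = 198 + 224 = 422
log2(82) ≈ 6.3576
V = 422 * 6.3576 = 2682.91

2682.91


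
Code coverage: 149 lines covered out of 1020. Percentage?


Coverage = covered / total * 100
Coverage = 149 / 1020 * 100
Coverage = 14.61%

14.61%


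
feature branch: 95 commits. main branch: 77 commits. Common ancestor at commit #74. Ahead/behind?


Common ancestor: commit #74
feature commits after divergence: 95 - 74 = 21
main commits after divergence: 77 - 74 = 3
feature is 21 commits ahead of main
main is 3 commits ahead of feature

feature ahead: 21, main ahead: 3


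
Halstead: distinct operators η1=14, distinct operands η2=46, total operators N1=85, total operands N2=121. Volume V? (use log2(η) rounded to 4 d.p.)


Formula: V = N * log2(η), where N = N1 + N2 and η = η1 + η2
η = 14 + 46 = 60
N = 85 + 121 = 206
log2(60) ≈ 5.9069
V = 206 * 5.9069 = 1216.82

1216.82


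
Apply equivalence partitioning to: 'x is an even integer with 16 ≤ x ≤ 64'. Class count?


Constraint: even integers in [16, 64]
Class 1: x < 16 — out-of-range invalid
Class 2: x in [16,64] but odd — wrong type invalid
Class 3: x in [16,64] and even — valid
Class 4: x > 64 — out-of-range invalid
Total equivalence classes: 4

4 equivalence classes


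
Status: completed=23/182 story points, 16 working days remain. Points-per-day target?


Formula: Required rate = Remaining points / Days left
Remaining = 182 - 23 = 159 points
Required rate = 159 / 16 = 9.94 points/day

9.94 points/day


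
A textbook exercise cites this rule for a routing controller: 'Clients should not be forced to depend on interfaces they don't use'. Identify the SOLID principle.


This describes the Interface Segregation Principle (ISP)

Interface Segregation Principle (ISP)


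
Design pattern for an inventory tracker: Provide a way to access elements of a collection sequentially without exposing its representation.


This matches the Iterator pattern

Iterator


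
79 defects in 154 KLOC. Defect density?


Defect density = defects / KLOC
Defect density = 79 / 154
Defect density = 0.513 defects/KLOC

0.513 defects/KLOC


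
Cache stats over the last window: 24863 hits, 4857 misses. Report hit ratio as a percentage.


Formula: hit rate = hits / (hits + misses) * 100
hit rate = 24863 / (24863 + 4857) * 100
hit rate = 24863 / 29720 * 100
hit rate = 83.66%

83.66%


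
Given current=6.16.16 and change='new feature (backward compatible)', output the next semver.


Current: 6.16.16
Change category: 'new feature (backward compatible)' → minor bump
SemVer rule: minor bump → increment MINOR, reset PATCH to 0 (MAJOR unchanged)
New: 6.17.0

6.17.0


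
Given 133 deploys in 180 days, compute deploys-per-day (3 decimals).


Formula: deployments per day = releases / days
= 133 / 180
= 0.739 deploys/day
(equivalently, 5.17 deploys/week)

0.739 deploys/day


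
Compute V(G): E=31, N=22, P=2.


Formula: V(G) = E - N + 2P
V(G) = 31 - 22 + 2*2
V(G) = 9 + 4
V(G) = 13

13


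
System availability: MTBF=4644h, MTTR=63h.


Availability = MTBF / (MTBF + MTTR)
Availability = 4644 / (4644 + 63)
Availability = 4644 / 4707
Availability = 98.6616%

98.6616%


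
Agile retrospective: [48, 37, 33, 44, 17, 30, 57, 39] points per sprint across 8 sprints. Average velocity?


Formula: Avg velocity = Total points / Number of sprints
Points: [48, 37, 33, 44, 17, 30, 57, 39]
Sum = 48 + 37 + 33 + 44 + 17 + 30 + 57 + 39 = 305
Avg velocity = 305 / 8 = 38.13 points/sprint

38.13 points/sprint


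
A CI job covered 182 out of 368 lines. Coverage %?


Coverage = covered / total * 100
Coverage = 182 / 368 * 100
Coverage = 49.46%

49.46%


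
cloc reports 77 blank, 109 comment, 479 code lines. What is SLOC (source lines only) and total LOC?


Total LOC = blank + comment + code
Total LOC = 77 + 109 + 479 = 665
SLOC (source only) = code = 479

Total LOC: 665, SLOC: 479


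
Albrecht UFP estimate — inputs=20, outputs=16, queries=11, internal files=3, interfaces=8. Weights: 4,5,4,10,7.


UFP = EI*4 + EO*5 + EQ*4 + ILF*10 + EIF*7
UFP = 20*4 + 16*5 + 11*4 + 3*10 + 8*7
UFP = 80 + 80 + 44 + 30 + 56
UFP = 290

290


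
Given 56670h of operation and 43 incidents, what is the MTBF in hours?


Formula: MTBF = Total operating time / Number of failures
MTBF = 56670 / 43
MTBF = 1317.91 hours

1317.91 hours


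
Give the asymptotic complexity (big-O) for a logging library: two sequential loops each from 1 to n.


Reasoning: sequential dominates: O(n) + O(n) = O(n)
Complexity: O(n)

O(n)


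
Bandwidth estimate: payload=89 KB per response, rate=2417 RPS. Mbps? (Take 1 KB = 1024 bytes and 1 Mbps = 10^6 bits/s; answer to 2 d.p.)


Formula: Mbps = payload_bytes * RPS * 8 / 1e6
Payload per request = 89 KB = 89 * 1024 = 91136 bytes
Total bytes/sec = 91136 * 2417 = 220275712
Total bits/sec = 220275712 * 8 = 1762205696
Mbps = 1762205696 / 1e6 = 1762.21

1762.21 Mbps


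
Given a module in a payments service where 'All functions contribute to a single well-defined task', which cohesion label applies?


Reasoning: Best: single purpose
Type: Functional cohesion

Functional cohesion


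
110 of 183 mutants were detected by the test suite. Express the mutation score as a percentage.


Mutation score = killed / total * 100
Mutation score = 110 / 183 * 100
Mutation score = 60.11%

60.11%


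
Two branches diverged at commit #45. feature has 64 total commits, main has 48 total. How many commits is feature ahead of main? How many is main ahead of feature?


Common ancestor: commit #45
feature commits after divergence: 64 - 45 = 19
main commits after divergence: 48 - 45 = 3
feature is 19 commits ahead of main
main is 3 commits ahead of feature

feature ahead: 19, main ahead: 3


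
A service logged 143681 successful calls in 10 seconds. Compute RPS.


Formula: throughput = requests / seconds
throughput = 143681 / 10
throughput = 14368.1 requests/second

14368.1 requests/second


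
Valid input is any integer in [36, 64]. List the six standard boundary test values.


Range: [36, 64]
Boundaries: just below min, min, min+1, max-1, max, just above max
Values: [35, 36, 37, 63, 64, 65]

[35, 36, 37, 63, 64, 65]
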